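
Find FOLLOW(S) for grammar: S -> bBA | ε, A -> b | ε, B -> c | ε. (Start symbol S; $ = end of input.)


$ ∈ FOLLOW(S). For each A -> αBβ: add FIRST(β)\{ε} to FOLLOW(B); if β nullable, add FOLLOW(A).
FOLLOW(S) = {$}


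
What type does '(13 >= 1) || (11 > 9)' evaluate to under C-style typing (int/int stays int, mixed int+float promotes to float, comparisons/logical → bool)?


Operand types: bool || bool
Rule: logical operators take bool operands and yield bool
Result type: bool


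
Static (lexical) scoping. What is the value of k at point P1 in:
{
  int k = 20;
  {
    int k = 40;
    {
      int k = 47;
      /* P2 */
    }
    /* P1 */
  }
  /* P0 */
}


k declared in the same block as P1
k = 40


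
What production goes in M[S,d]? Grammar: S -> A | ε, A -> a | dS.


For [S, d]: 'd' ∈ FIRST(A)
Entry: S -> A


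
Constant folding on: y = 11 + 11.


11 + 11 = 22 at compile time
Optimized: y = 22


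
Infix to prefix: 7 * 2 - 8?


left-to-right (same/higher precedence on left): tree is (- (* 7 2) 8)
Prefix: - * 7 2 8


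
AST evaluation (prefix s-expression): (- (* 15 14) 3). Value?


Evaluate inner: (* 15 14) = 210
Evaluate root: (- 210 3) = 207
Result: 207


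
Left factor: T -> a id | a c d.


Common prefix: 'a'
Factored: T -> a T', T' -> id | c d


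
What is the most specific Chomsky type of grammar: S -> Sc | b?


Left-linear: every RHS is a terminal or one nonterminal followed by a terminal
Classification: Type 3 (Regular)


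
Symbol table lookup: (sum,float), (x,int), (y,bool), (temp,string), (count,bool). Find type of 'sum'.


Lookup 'sum' → type float


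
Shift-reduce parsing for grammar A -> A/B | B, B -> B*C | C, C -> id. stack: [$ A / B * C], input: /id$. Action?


handle 'B*C' on top
Action: reduce (B -> B*C)


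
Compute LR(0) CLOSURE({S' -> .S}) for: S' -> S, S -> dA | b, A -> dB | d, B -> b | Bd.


Start: S' -> .S
For each item with dot before a nonterminal B, add B -> .γ for every B-production
Closure: [S' -> .S, S -> .dA, S -> .b]


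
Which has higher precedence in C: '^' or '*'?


'*' is multiplicative (level 10); '^' is bitwise XOR (level 4)
Higher level binds tighter
'*' has higher precedence than '^'


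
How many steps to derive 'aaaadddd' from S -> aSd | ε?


Derivation: S => aSd => aaSdd => aaaSddd => aaaaSdddd => aaaadddd
Steps: 5


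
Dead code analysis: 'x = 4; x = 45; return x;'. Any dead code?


first assignment to x is overwritten before any read
Dead: 'x = 4'


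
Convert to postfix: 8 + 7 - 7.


Left to right (same or higher precedence on left)
Postfix: 8 7 + 7 -


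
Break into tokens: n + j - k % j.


Scan left to right, longest-match per lexeme
Tokens: ID(n), OP(+), ID(j), OP(-), ID(k), OP(%), ID(j)


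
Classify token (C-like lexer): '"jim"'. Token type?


Pattern: double-quoted sequence
Type: STRING_LITERAL


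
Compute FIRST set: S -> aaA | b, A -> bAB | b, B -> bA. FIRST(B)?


Per alternative of B: FIRST(bA) = {b}
FIRST(B) = {b}


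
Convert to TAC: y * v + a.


Break into single-operator statements:
t1 = y * v
t2 = t1 + a


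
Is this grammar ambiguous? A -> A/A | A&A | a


'a/a&a' has two parse trees (no precedence encoded between / and &)
Ambiguous


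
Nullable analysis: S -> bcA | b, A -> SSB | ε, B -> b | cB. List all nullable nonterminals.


A nonterminal is nullable iff some alternative derives ε (directly, or every symbol in it is nullable)
Nullable: {A}


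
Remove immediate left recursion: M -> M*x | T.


Left-recursive alternatives: M*x; non-recursive: T
Introduce M': M -> TM', M' -> *xM' | ε


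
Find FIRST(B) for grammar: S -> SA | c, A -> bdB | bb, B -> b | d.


Per alternative of B: FIRST(b) = {b}; FIRST(d) = {d}
FIRST(B) = {b, d}


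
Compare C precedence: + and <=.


'+' is additive (level 9); '<=' is relational (level 7)
Higher level binds tighter
'+' has higher precedence than '<='


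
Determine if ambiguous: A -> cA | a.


right-linear, alternatives start with distinct terminals 'c' vs 'a': unique leftmost derivation
Unambiguous


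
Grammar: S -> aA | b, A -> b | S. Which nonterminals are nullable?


A nonterminal is nullable iff some alternative derives ε (directly, or every symbol in it is nullable)
Nullable: {}


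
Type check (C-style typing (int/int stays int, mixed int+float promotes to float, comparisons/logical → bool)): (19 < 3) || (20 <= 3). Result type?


Operand types: bool || bool
Rule: logical operators take bool operands and yield bool
Result type: bool


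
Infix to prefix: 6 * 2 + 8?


left-to-right (same/higher precedence on left): tree is (+ (* 6 2) 8)
Prefix: + * 6 2 8


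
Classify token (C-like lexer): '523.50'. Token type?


Pattern: digits with a decimal point
Type: FLOAT_LITERAL


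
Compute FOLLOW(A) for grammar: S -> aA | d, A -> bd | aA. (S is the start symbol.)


$ ∈ FOLLOW(S). For each A -> αBβ: add FIRST(β)\{ε} to FOLLOW(B); if β nullable, add FOLLOW(A).
FOLLOW(A) = {$}


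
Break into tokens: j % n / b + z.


Scan left to right, longest-match per lexeme
Tokens: ID(j), OP(%), ID(n), OP(/), ID(b), OP(+), ID(z)


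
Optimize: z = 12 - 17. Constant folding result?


12 - 17 = -5 at compile time
Optimized: z = -5


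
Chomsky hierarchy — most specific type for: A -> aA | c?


Right-linear: every RHS is a terminal or a terminal followed by one nonterminal
Classification: Type 3 (Regular)


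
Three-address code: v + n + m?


Break into single-operator statements:
t1 = v + n
t2 = t1 + m


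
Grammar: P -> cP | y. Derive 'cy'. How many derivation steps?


Derivation: P => cP => cy
Steps: 2


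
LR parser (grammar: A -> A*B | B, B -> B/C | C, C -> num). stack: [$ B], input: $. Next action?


lookahead ∉ {/} so B won't extend; reduce A -> B
Action: reduce (A -> B)


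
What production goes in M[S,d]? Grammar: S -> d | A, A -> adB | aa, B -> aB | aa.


For [S, d]: 'd' ∈ FIRST(d)
Entry: S -> d


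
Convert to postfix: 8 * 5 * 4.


Left to right (same or higher precedence on left)
Postfix: 8 5 * 4 *


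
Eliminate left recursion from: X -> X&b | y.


Left-recursive alternatives: X&b; non-recursive: y
Introduce X': X -> yX', X' -> &bX' | ε


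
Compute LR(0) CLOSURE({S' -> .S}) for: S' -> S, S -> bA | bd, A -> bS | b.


Start: S' -> .S
For each item with dot before a nonterminal B, add B -> .γ for every B-production
Closure: [S' -> .S, S -> .bA, S -> .bd]


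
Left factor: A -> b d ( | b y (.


Common prefix: 'b'
Factored: A -> b A', A' -> d ( | y (


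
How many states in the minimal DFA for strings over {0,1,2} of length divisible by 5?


Track length mod 5: states 0..4, accept at 0
Minimal DFA: 5 states


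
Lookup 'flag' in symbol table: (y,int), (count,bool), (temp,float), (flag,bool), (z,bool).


Lookup 'flag' → type bool


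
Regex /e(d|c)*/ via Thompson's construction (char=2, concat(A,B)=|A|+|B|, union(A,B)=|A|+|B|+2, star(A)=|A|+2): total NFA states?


Syntax tree has 3 char leaf(s), 1 union(s), 1 star(s)
chars contribute 3×2 = 6; each union adds +2; each star adds +2
Total: 6 + 2 + 2 = 10 states


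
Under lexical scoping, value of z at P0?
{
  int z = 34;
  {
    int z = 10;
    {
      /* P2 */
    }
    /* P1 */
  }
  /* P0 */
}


z declared in the same block as P0
z = 34


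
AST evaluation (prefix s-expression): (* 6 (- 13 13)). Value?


Evaluate inner: (- 13 13) = 0
Evaluate root: (* 6 0) = 0
Result: 0


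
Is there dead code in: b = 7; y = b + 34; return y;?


b is read by y's definition; y is returned
No dead code


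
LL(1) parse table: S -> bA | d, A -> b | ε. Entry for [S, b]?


For [S, b]: 'b' ∈ FIRST(bA)
Entry: S -> bA


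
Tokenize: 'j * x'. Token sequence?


Scan left to right, longest-match per lexeme
Tokens: ID(j), OP(*), ID(x)


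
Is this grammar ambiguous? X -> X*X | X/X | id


'id*id/id' has two parse trees (no precedence encoded between * and /)
Ambiguous


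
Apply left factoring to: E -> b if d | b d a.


Common prefix: 'b'
Factored: E -> b E', E' -> if d | d a


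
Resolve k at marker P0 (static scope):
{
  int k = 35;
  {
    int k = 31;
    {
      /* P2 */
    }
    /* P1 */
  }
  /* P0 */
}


k declared in the same block as P0
k = 35


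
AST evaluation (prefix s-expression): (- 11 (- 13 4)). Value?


Evaluate inner: (- 13 4) = 9
Evaluate root: (- 11 9) = 2
Result: 2


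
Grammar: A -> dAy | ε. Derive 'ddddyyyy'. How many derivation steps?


Derivation: A => dAy => ddAyy => dddAyyy => ddddAyyyy => ddddyyyy
Steps: 5


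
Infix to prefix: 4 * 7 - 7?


left-to-right (same/higher precedence on left): tree is (- (* 4 7) 7)
Prefix: - * 4 7 7


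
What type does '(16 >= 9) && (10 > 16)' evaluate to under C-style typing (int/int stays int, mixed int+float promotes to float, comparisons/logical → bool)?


Operand types: bool && bool
Rule: logical operators take bool operands and yield bool
Result type: bool


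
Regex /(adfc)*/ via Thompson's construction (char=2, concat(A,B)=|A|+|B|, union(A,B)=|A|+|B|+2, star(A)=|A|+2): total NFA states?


Syntax tree has 4 char leaf(s), 0 union(s), 1 star(s)
chars contribute 4×2 = 8; each union adds +2; each star adds +2
Total: 8 + 0 + 2 = 10 states


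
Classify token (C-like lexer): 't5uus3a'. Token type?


Pattern: letter/underscore followed by alphanumerics, not a keyword
Type: IDENTIFIER


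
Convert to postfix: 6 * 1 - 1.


Left to right (same or higher precedence on left)
Postfix: 6 1 * 1 -


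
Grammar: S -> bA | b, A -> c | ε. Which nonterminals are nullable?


A nonterminal is nullable iff some alternative derives ε (directly, or every symbol in it is nullable)
Nullable: {A}


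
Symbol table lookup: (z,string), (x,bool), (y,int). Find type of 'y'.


Lookup 'y' → type int


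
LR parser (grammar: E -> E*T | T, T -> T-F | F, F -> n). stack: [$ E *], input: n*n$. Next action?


no handle ('E*' is not any RHS); shift 'n'
Action: shift


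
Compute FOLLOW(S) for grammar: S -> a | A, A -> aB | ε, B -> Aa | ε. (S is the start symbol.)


$ ∈ FOLLOW(S). For each A -> αBβ: add FIRST(β)\{ε} to FOLLOW(B); if β nullable, add FOLLOW(A).
FOLLOW(S) = {$}


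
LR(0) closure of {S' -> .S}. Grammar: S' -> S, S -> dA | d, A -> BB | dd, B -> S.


Start: S' -> .S
For each item with dot before a nonterminal B, add B -> .γ for every B-production
Closure: [S' -> .S, S -> .dA, S -> .d]


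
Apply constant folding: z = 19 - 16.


19 - 16 = 3 at compile time
Optimized: z = 3


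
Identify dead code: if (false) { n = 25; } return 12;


condition is constant false, so the whole block is unreachable
Dead: 'if (false) { n = 25; }'


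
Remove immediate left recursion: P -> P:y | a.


Left-recursive alternatives: P:y; non-recursive: a
Introduce P': P -> aP', P' -> :yP' | ε


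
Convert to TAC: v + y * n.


Break into single-operator statements:
t1 = y * n
t2 = v + t1


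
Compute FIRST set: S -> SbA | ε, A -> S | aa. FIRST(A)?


Per alternative of A: FIRST(S) = {b, ε}; FIRST(aa) = {a}
FIRST(A) = {a, b, ε}


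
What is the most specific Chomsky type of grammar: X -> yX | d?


Right-linear: every RHS is a terminal or a terminal followed by one nonterminal
Classification: Type 3 (Regular)


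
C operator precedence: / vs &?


'/' is multiplicative (level 10); '&' is bitwise AND (level 5)
Higher level binds tighter
'/' has higher precedence than '&'


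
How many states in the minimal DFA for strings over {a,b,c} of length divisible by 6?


Track length mod 6: states 0..5, accept at 0
Minimal DFA: 6 states


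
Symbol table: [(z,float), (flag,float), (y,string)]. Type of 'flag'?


Lookup 'flag' → type float


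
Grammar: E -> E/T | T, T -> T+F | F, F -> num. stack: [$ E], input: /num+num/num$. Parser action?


shift '/' to continue E -> E/T
Action: shift


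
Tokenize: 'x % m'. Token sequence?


Scan left to right, longest-match per lexeme
Tokens: ID(x), OP(%), ID(m)


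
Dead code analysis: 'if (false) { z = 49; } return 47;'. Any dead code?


condition is constant false, so the whole block is unreachable
Dead: 'if (false) { z = 49; }'


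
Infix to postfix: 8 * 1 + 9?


Left to right (same or higher precedence on left)
Postfix: 8 1 * 9 +


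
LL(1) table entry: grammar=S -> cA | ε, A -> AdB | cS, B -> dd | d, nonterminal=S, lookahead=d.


For [S, d]: ε is nullable and 'd' ∈ FOLLOW(S)
Entry: S -> ε


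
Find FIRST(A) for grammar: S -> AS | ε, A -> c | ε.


Per alternative of A: FIRST(c) = {c}; FIRST(ε) = {ε}
FIRST(A) = {c, ε}


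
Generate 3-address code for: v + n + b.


Break into single-operator statements:
t1 = v + n
t2 = t1 + b


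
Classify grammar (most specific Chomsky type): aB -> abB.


LHS has context (more than one symbol) and |LHS| ≤ |RHS|
Classification: Type 1 (Context-Sensitive)


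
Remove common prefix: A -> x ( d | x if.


Common prefix: 'x'
Factored: A -> x A', A' -> ( d | if


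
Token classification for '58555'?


Pattern: digits only
Type: INTEGER_LITERAL


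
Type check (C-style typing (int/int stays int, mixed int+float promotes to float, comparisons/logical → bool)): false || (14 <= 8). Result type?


Operand types: bool || bool
Rule: logical operators take bool operands and yield bool
Result type: bool


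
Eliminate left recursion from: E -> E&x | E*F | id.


Left-recursive alternatives: E&x, E*F; non-recursive: id
Introduce E': E -> idE', E' -> &xE' | *FE' | ε


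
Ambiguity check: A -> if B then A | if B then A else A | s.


dangling else: 'if B then if B then s else s' parses two ways
Ambiguous


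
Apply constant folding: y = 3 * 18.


3 * 18 = 54 at compile time
Optimized: y = 54


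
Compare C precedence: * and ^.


'*' is multiplicative (level 10); '^' is bitwise XOR (level 4)
Higher level binds tighter
'*' has higher precedence than '^'


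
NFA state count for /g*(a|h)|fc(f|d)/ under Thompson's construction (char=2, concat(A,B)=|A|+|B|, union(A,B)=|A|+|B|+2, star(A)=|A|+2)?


Syntax tree has 7 char leaf(s), 3 union(s), 1 star(s)
chars contribute 7×2 = 14; each union adds +2; each star adds +2
Total: 14 + 6 + 2 = 22 states


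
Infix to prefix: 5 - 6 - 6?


left-to-right (same/higher precedence on left): tree is (- (- 5 6) 6)
Prefix: - - 5 6 6


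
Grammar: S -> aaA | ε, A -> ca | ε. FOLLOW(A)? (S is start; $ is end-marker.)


$ ∈ FOLLOW(S). For each A -> αBβ: add FIRST(β)\{ε} to FOLLOW(B); if β nullable, add FOLLOW(A).
FOLLOW(A) = {$}


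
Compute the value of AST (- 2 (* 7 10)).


Evaluate inner: (* 7 10) = 70
Evaluate root: (- 2 70) = -68
Result: -68


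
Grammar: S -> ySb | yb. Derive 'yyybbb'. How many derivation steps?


Derivation: S => ySb => yySbb => yyybbb
Steps: 3


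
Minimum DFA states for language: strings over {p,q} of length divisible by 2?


Track length mod 2: states 0..1, accept at 0
Minimal DFA: 2 states


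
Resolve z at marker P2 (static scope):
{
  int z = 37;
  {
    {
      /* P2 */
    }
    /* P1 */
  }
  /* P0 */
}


P2's block does not declare z; resolves to the enclosing declaration at depth 0
z = 37


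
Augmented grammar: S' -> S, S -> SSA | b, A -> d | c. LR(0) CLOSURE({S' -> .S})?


Start: S' -> .S
For each item with dot before a nonterminal B, add B -> .γ for every B-production
Closure: [S' -> .S, S -> .SSA, S -> .b]


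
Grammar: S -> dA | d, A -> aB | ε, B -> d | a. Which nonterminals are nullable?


A nonterminal is nullable iff some alternative derives ε (directly, or every symbol in it is nullable)
Nullable: {A}


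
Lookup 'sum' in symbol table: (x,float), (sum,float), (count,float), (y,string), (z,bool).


Lookup 'sum' → type float


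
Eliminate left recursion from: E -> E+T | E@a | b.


Left-recursive alternatives: E+T, E@a; non-recursive: b
Introduce E': E -> bE', E' -> +TE' | @aE' | ε


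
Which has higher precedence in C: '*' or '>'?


'*' is multiplicative (level 10); '>' is relational (level 7)
Higher level binds tighter
'*' has higher precedence than '>'


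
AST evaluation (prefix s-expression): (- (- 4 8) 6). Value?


Evaluate inner: (- 4 8) = -4
Evaluate root: (- -4 6) = -10
Result: -10


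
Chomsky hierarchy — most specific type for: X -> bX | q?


Right-linear: every RHS is a terminal or a terminal followed by one nonterminal
Classification: Type 3 (Regular)


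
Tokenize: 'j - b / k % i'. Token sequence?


Scan left to right, longest-match per lexeme
Tokens: ID(j), OP(-), ID(b), OP(/), ID(k), OP(%), ID(i)


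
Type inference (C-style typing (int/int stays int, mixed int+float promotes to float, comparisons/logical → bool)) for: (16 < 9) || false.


Operand types: bool || bool
Rule: logical operators take bool operands and yield bool
Result type: bool


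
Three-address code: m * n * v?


Break into single-operator statements:
t1 = m * n
t2 = t1 * v


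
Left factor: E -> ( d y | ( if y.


Common prefix: '('
Factored: E -> ( E', E' -> d y | if y


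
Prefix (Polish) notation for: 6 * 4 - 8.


left-to-right (same/higher precedence on left): tree is (- (* 6 4) 8)
Prefix: - * 6 4 8


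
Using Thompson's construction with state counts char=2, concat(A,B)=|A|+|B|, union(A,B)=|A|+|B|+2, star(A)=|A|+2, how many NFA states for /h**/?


Syntax tree has 1 char leaf(s), 0 union(s), 2 star(s)
chars contribute 1×2 = 2; each union adds +2; each star adds +2
Total: 2 + 0 + 4 = 6 states


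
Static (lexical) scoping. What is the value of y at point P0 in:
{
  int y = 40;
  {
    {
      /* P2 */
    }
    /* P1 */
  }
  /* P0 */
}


y declared in the same block as P0
y = 40


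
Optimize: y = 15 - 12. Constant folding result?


15 - 12 = 3 at compile time
Optimized: y = 3


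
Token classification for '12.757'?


Pattern: digits with a decimal point
Type: FLOAT_LITERAL


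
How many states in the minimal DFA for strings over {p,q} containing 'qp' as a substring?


KMP-style automaton: 2 progress states + 1 absorbing accept = 3
Minimal DFA: 3 states


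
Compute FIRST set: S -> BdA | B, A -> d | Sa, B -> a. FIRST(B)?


Per alternative of B: FIRST(a) = {a}
FIRST(B) = {a}


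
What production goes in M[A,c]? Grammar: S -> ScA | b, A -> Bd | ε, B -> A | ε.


For [A, c]: ε is nullable and 'c' ∈ FOLLOW(A)
Entry: A -> ε


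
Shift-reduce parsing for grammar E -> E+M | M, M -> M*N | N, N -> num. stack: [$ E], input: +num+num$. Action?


shift '+' to continue E -> E+M
Action: shift


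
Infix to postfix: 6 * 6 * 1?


Left to right (same or higher precedence on left)
Postfix: 6 6 * 1 *


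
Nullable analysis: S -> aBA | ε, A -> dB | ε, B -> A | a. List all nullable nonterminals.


A nonterminal is nullable iff some alternative derives ε (directly, or every symbol in it is nullable)
Nullable: {A, B, S}


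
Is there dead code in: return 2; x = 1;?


statement follows a return and is unreachable
Dead: 'x = 1'


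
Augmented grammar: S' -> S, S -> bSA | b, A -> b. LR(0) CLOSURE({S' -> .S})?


Start: S' -> .S
For each item with dot before a nonterminal B, add B -> .γ for every B-production
Closure: [S' -> .S, S -> .bSA, S -> .b]


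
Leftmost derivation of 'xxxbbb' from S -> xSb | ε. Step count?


Derivation: S => xSb => xxSbb => xxxSbbb => xxxbbb
Steps: 4


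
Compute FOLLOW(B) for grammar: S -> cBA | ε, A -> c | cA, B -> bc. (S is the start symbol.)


$ ∈ FOLLOW(S). For each A -> αBβ: add FIRST(β)\{ε} to FOLLOW(B); if β nullable, add FOLLOW(A).
FOLLOW(B) = {c}


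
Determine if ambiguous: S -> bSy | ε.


balanced b^n…y^n: each string has a unique parse
Unambiguous


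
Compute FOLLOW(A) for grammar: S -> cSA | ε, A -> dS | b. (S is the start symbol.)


$ ∈ FOLLOW(S). For each A -> αBβ: add FIRST(β)\{ε} to FOLLOW(B); if β nullable, add FOLLOW(A).
FOLLOW(A) = {$, b, d}


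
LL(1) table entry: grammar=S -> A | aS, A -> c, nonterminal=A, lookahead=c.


For [A, c]: 'c' ∈ FIRST(c)
Entry: A -> c


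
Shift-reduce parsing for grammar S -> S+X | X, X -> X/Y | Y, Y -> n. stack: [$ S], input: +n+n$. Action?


shift '+' to continue S -> S+X
Action: shift


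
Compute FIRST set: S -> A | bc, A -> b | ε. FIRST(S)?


Per alternative of S: FIRST(A) = {b, ε}; FIRST(bc) = {b}
FIRST(S) = {b, ε}


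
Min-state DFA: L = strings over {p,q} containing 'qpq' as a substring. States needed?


KMP-style automaton: 3 progress states + 1 absorbing accept = 4
Minimal DFA: 4 states


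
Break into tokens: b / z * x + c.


Scan left to right, longest-match per lexeme
Tokens: ID(b), OP(/), ID(z), OP(*), ID(x), OP(+), ID(c)


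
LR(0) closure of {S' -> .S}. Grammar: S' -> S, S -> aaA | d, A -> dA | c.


Start: S' -> .S
For each item with dot before a nonterminal B, add B -> .γ for every B-production
Closure: [S' -> .S, S -> .aaA, S -> .d]


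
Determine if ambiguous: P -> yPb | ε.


balanced y^n…b^n: each string has a unique parse
Unambiguous


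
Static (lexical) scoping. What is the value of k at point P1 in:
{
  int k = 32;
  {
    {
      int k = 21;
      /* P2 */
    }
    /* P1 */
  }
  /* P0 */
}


P1's block does not declare k; resolves to the enclosing declaration at depth 0
k = 32


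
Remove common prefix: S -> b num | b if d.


Common prefix: 'b'
Factored: S -> b S', S' -> num | if d


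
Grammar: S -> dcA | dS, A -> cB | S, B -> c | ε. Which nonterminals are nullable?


A nonterminal is nullable iff some alternative derives ε (directly, or every symbol in it is nullable)
Nullable: {B}


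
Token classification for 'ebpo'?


Pattern: letter/underscore followed by alphanumerics, not a keyword
Type: IDENTIFIER


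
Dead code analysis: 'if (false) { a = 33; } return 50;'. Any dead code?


condition is constant false, so the whole block is unreachable
Dead: 'if (false) { a = 33; }'


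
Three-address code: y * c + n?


Break into single-operator statements:
t1 = y * c
t2 = t1 + n


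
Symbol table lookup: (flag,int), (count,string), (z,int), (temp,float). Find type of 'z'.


Lookup 'z' → type int


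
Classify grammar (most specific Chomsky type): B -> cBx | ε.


Single nonterminal LHS, but c^n x^n is not regular
Classification: Type 2 (Context-Free)


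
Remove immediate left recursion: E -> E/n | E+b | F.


Left-recursive alternatives: E/n, E+b; non-recursive: F
Introduce E': E -> FE', E' -> /nE' | +bE' | ε


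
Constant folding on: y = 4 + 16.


4 + 16 = 20 at compile time
Optimized: y = 20


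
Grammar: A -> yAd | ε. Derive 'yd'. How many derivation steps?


Derivation: A => yAd => yd
Steps: 2


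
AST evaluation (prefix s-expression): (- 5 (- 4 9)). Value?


Evaluate inner: (- 4 9) = -5
Evaluate root: (- 5 -5) = 10
Result: 10


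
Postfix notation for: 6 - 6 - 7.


Left to right (same or higher precedence on left)
Postfix: 6 6 - 7 -


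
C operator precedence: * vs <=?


'*' is multiplicative (level 10); '<=' is relational (level 7)
Higher level binds tighter
'*' has higher precedence than '<='


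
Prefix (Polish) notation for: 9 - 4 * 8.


'*' binds tighter: tree is (- 9 (* 4 8))
Prefix: - 9 * 4 8


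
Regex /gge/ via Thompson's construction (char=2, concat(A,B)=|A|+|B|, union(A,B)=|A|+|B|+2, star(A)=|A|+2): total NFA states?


Syntax tree has 3 char leaf(s), 0 union(s), 0 star(s)
chars contribute 3×2 = 6; each union adds +2; each star adds +2
Total: 6 + 0 + 0 = 6 states


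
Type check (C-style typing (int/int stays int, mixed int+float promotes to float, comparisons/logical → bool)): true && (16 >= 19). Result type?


Operand types: bool && bool
Rule: logical operators take bool operands and yield bool
Result type: bool


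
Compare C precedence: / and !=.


'/' is multiplicative (level 10); '!=' is equality (level 6)
Higher level binds tighter
'/' has higher precedence than '!='


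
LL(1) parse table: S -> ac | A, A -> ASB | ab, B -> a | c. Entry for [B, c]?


For [B, c]: 'c' ∈ FIRST(c)
Entry: B -> c


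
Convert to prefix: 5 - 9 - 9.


left-to-right (same/higher precedence on left): tree is (- (- 5 9) 9)
Prefix: - - 5 9 9


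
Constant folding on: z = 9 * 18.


9 * 18 = 162 at compile time
Optimized: z = 162


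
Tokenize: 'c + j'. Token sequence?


Scan left to right, longest-match per lexeme
Tokens: ID(c), OP(+), ID(j)


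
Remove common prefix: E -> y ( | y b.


Common prefix: 'y'
Factored: E -> y E', E' -> ( | b


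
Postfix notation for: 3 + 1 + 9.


Left to right (same or higher precedence on left)
Postfix: 3 1 + 9 +


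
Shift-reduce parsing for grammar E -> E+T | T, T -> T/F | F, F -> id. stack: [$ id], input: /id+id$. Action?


'id' on top is the handle for F -> id
Action: reduce (F -> id)


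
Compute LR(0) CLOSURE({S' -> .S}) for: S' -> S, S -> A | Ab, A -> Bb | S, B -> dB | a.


Start: S' -> .S
For each item with dot before a nonterminal B, add B -> .γ for every B-production
Closure: [S' -> .S, S -> .A, S -> .Ab, A -> .Bb, A -> .S, B -> .dB, B -> .a]


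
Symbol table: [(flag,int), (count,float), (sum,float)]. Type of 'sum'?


Lookup 'sum' → type float


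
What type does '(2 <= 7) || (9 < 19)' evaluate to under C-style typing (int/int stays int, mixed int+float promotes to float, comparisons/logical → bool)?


Operand types: bool || bool
Rule: logical operators take bool operands and yield bool
Result type: bool


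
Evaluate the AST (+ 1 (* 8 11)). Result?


Evaluate inner: (* 8 11) = 88
Evaluate root: (+ 1 88) = 89
Result: 89


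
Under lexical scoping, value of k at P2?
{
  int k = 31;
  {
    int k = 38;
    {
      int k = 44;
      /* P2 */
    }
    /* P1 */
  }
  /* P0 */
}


k declared in the same block as P2
k = 44


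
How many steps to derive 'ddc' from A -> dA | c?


Derivation: A => dA => ddA => ddc
Steps: 3


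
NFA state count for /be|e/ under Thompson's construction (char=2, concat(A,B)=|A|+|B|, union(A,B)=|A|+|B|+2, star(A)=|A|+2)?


Syntax tree has 3 char leaf(s), 1 union(s), 0 star(s)
chars contribute 3×2 = 6; each union adds +2; each star adds +2
Total: 6 + 2 + 0 = 8 states


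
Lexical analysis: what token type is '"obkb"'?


Pattern: double-quoted sequence
Type: STRING_LITERAL


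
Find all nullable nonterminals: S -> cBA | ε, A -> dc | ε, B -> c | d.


A nonterminal is nullable iff some alternative derives ε (directly, or every symbol in it is nullable)
Nullable: {A, S}


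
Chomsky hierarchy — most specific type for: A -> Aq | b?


Left-linear: every RHS is a terminal or one nonterminal followed by a terminal
Classification: Type 3 (Regular)


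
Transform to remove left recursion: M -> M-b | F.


Left-recursive alternatives: M-b; non-recursive: F
Introduce M': M -> FM', M' -> -bM' | ε


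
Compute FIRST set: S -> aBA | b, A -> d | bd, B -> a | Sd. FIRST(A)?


Per alternative of A: FIRST(d) = {d}; FIRST(bd) = {b}
FIRST(A) = {b, d}


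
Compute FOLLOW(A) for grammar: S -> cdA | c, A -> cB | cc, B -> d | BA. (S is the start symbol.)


$ ∈ FOLLOW(S). For each A -> αBβ: add FIRST(β)\{ε} to FOLLOW(B); if β nullable, add FOLLOW(A).
FOLLOW(A) = {$, c}


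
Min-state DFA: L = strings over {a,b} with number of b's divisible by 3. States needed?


Track (count of b) mod 3: states 0..2, accept at 0
Minimal DFA: 3 states


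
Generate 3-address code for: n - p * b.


Break into single-operator statements:
t1 = p * b
t2 = n - t1


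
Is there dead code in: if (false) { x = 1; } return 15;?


condition is constant false, so the whole block is unreachable
Dead: 'if (false) { x = 1; }'


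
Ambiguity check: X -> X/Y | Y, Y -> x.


precedence layered via separate nonterminal Y: deterministic
Unambiguous


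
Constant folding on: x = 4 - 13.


4 - 13 = -9 at compile time
Optimized: x = -9


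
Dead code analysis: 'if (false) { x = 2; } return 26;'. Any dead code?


condition is constant false, so the whole block is unreachable
Dead: 'if (false) { x = 2; }'


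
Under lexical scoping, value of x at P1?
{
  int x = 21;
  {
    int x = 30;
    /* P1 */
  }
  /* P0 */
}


x declared in the same block as P1
x = 30


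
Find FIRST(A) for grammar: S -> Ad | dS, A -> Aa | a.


Per alternative of A: FIRST(Aa) = {a}; FIRST(a) = {a}
FIRST(A) = {a}


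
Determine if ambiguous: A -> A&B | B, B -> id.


precedence layered via separate nonterminal B: deterministic
Unambiguous


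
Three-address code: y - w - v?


Break into single-operator statements:
t1 = y - w
t2 = t1 - v


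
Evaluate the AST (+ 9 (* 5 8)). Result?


Evaluate inner: (* 5 8) = 40
Evaluate root: (+ 9 40) = 49
Result: 49


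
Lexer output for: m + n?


Scan left to right, longest-match per lexeme
Tokens: ID(m), OP(+), ID(n)


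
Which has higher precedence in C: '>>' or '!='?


'>>' is shift (level 8); '!=' is equality (level 6)
Higher level binds tighter
'>>' has higher precedence than '!='


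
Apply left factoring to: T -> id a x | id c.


Common prefix: 'id'
Factored: T -> id T', T' -> a x | c


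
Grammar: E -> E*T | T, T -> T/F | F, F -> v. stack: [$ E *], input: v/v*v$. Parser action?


no handle ('E*' is not any RHS); shift 'v'
Action: shift


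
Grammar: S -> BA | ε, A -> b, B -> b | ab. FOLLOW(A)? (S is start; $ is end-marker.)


$ ∈ FOLLOW(S). For each A -> αBβ: add FIRST(β)\{ε} to FOLLOW(B); if β nullable, add FOLLOW(A).
FOLLOW(A) = {$}


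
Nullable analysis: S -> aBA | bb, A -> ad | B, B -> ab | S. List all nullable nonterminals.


A nonterminal is nullable iff some alternative derives ε (directly, or every symbol in it is nullable)
Nullable: {}


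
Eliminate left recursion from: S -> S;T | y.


Left-recursive alternatives: S;T; non-recursive: y
Introduce S': S -> yS', S' -> ;TS' | ε


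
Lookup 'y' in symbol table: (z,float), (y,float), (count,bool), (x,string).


Lookup 'y' → type float


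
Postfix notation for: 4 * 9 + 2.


Left to right (same or higher precedence on left)
Postfix: 4 9 * 2 +


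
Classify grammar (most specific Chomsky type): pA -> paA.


LHS has context (more than one symbol) and |LHS| ≤ |RHS|
Classification: Type 1 (Context-Sensitive)


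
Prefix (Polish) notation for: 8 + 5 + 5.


left-to-right (same/higher precedence on left): tree is (+ (+ 8 5) 5)
Prefix: + + 8 5 5


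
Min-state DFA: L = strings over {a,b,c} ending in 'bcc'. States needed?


Track the longest suffix of input matching a prefix of 'bcc': 4 classes (prefixes of length 0..3)
Minimal DFA: 4 states


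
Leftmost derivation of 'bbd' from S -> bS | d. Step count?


Derivation: S => bS => bbS => bbd
Steps: 3


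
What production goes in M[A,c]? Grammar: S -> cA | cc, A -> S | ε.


For [A, c]: 'c' ∈ FIRST(S)
Entry: A -> S


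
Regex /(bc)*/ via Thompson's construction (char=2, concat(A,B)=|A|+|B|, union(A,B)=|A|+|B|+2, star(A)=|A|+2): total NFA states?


Syntax tree has 2 char leaf(s), 0 union(s), 1 star(s)
chars contribute 2×2 = 4; each union adds +2; each star adds +2
Total: 4 + 0 + 2 = 6 states


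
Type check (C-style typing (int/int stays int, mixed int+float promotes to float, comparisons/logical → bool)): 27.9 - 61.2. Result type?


Operand types: float - float
Rule: mixed int/float promotes to float; int/int stays int
Result type: float


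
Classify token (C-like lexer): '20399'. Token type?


Pattern: digits only
Type: INTEGER_LITERAL


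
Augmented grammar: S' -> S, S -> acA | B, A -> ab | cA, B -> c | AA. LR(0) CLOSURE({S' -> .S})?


Start: S' -> .S
For each item with dot before a nonterminal B, add B -> .γ for every B-production
Closure: [S' -> .S, S -> .acA, S -> .B, B -> .c, B -> .AA, A -> .ab, A -> .cA]


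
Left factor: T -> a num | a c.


Common prefix: 'a'
Factored: T -> a T', T' -> num | c


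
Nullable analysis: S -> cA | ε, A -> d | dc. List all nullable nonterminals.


A nonterminal is nullable iff some alternative derives ε (directly, or every symbol in it is nullable)
Nullable: {S}


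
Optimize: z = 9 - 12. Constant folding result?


9 - 12 = -3 at compile time
Optimized: z = -3


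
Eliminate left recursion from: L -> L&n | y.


Left-recursive alternatives: L&n; non-recursive: y
Introduce L': L -> yL', L' -> &nL' | ε


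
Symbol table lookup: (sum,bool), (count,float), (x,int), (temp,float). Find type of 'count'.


Lookup 'count' → type float


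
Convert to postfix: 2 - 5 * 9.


* has higher precedence, evaluate 5*9 first
Postfix: 2 5 9 * -


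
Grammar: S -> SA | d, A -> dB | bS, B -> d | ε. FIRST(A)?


Per alternative of A: FIRST(dB) = {d}; FIRST(bS) = {b}
FIRST(A) = {b, d}


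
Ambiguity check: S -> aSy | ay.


balanced a^n…y^n: each string has a unique parse
Unambiguous


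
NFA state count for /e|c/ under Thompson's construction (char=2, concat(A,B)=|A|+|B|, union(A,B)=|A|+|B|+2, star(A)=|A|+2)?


Syntax tree has 2 char leaf(s), 1 union(s), 0 star(s)
chars contribute 2×2 = 4; each union adds +2; each star adds +2
Total: 4 + 2 + 0 = 6 states


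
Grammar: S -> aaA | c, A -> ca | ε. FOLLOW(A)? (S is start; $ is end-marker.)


$ ∈ FOLLOW(S). For each A -> αBβ: add FIRST(β)\{ε} to FOLLOW(B); if β nullable, add FOLLOW(A).
FOLLOW(A) = {$}


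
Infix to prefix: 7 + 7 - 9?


left-to-right (same/higher precedence on left): tree is (- (+ 7 7) 9)
Prefix: - + 7 7 9


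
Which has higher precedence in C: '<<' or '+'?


'+' is additive (level 9); '<<' is shift (level 8)
Higher level binds tighter
'+' has higher precedence than '<<'


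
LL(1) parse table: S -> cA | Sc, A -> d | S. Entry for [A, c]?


For [A, c]: 'c' ∈ FIRST(S)
Entry: A -> S


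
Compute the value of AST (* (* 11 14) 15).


Evaluate inner: (* 11 14) = 154
Evaluate root: (* 154 15) = 2310
Result: 2310


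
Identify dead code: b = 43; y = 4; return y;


b is assigned but never read
Dead: 'b = 43'


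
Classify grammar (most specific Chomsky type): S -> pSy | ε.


Single nonterminal LHS, but p^n y^n is not regular
Classification: Type 2 (Context-Free)


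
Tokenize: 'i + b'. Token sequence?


Scan left to right, longest-match per lexeme
Tokens: ID(i), OP(+), ID(b)


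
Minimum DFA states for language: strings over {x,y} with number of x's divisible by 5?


Track (count of x) mod 5: states 0..4, accept at 0
Minimal DFA: 5 states


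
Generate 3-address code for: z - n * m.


Break into single-operator statements:
t1 = n * m
t2 = z - t1


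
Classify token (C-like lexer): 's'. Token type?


Pattern: letter/underscore followed by alphanumerics, not a keyword
Type: IDENTIFIER


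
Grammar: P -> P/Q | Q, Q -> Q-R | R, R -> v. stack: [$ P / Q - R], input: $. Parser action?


handle 'Q-R' on top
Action: reduce (Q -> Q-R)


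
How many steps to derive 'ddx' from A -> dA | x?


Derivation: A => dA => ddA => ddx
Steps: 3


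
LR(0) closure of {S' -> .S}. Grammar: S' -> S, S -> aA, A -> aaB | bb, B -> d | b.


Start: S' -> .S
For each item with dot before a nonterminal B, add B -> .γ for every B-production
Closure: [S' -> .S, S -> .aA]


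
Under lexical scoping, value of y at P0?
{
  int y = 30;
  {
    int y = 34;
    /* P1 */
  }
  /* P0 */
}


y declared in the same block as P0
y = 30


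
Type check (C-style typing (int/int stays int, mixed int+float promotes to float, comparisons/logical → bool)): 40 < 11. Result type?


Operand types: int < int
Rule: comparison yields bool
Result type: bool


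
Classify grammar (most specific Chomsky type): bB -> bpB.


LHS has context (more than one symbol) and |LHS| ≤ |RHS|
Classification: Type 1 (Context-Sensitive)


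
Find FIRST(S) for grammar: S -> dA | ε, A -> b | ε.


Per alternative of S: FIRST(dA) = {d}; FIRST(ε) = {ε}
FIRST(S) = {d, ε}


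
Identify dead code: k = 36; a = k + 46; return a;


k is read by a's definition; a is returned
No dead code


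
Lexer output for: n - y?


Scan left to right, longest-match per lexeme
Tokens: ID(n), OP(-), ID(y)


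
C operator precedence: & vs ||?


'&' is bitwise AND (level 5); '||' is logical OR (level 1)
Higher level binds tighter
'&' has higher precedence than '||'


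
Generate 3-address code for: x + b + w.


Break into single-operator statements:
t1 = x + b
t2 = t1 + w


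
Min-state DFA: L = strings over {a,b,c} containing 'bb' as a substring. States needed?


KMP-style automaton: 2 progress states + 1 absorbing accept = 3
Minimal DFA: 3 states


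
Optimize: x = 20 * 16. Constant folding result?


20 * 16 = 320 at compile time
Optimized: x = 320


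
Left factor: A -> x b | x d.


Common prefix: 'x'
Factored: A -> x A', A' -> b | d


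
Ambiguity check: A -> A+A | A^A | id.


'id+id^id' has two parse trees (no precedence encoded between + and ^)
Ambiguous


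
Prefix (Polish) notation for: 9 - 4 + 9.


left-to-right (same/higher precedence on left): tree is (+ (- 9 4) 9)
Prefix: + - 9 4 9


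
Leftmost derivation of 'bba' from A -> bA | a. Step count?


Derivation: A => bA => bbA => bba
Steps: 3


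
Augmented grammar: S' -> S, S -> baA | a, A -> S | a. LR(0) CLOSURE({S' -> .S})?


Start: S' -> .S
For each item with dot before a nonterminal B, add B -> .γ for every B-production
Closure: [S' -> .S, S -> .baA, S -> .a]


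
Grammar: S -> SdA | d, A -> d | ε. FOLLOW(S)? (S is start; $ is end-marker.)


$ ∈ FOLLOW(S). For each A -> αBβ: add FIRST(β)\{ε} to FOLLOW(B); if β nullable, add FOLLOW(A).
FOLLOW(S) = {$, d}


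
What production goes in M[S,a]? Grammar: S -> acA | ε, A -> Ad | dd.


For [S, a]: 'a' ∈ FIRST(acA)
Entry: S -> acA


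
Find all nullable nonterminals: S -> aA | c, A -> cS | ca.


A nonterminal is nullable iff some alternative derives ε (directly, or every symbol in it is nullable)
Nullable: {}


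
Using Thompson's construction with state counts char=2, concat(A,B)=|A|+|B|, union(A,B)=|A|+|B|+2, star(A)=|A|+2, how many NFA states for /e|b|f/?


Syntax tree has 3 char leaf(s), 2 union(s), 0 star(s)
chars contribute 3×2 = 6; each union adds +2; each star adds +2
Total: 6 + 4 + 0 = 10 states


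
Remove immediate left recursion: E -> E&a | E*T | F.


Left-recursive alternatives: E&a, E*T; non-recursive: F
Introduce E': E -> FE', E' -> &aE' | *TE' | ε


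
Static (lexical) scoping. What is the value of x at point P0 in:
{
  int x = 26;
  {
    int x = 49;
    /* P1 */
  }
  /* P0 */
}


x declared in the same block as P0
x = 26


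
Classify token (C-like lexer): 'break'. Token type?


Pattern: reserved word
Type: KEYWORD


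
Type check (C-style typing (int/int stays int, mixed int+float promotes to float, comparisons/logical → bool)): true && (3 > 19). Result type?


Operand types: bool && bool
Rule: logical operators take bool operands and yield bool
Result type: bool


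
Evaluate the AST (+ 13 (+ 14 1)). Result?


Evaluate inner: (+ 14 1) = 15
Evaluate root: (+ 13 15) = 28
Result: 28
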